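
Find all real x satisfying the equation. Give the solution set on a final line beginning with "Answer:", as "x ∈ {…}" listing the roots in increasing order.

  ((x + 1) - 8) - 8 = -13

Step 1. [((x + 1) - 8) - 8 = -13] 8 comes off first (add 8) ⇒ sub: (x + 1) - 8 = -5.
Step 2. [(x + 1) - 8 = -5] add 8: x sits inside (… - 8) ⇒ sub: x + 1 = 3.
Step 3. [x + 1 = 3] peel the +1: subtract 1 from each side. So sub: x = 2.

Answer: x ∈ {2}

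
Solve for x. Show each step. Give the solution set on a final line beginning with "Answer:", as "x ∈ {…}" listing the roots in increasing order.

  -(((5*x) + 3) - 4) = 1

Step 1. [-(((5*x) + 3) - 4) = 1] LHS negated; negate both sides, so neg: ((5*x) + 3) - 4 = -1.
Step 2. [((5*x) + 3) - 4 = -1] add 4: x sits inside (… - 4) ⇒ sub: (5*x) + 3 = 3.
Step 3. [(5*x) + 3 = 3] the outer +3 inverts by subtracting 3 ⇒ sub: 5*x = 0.
Step 4. [5*x = 0] 5·(inner) — divide through by 5 ⇒ div: x = 0.

Answer: x ∈ {0}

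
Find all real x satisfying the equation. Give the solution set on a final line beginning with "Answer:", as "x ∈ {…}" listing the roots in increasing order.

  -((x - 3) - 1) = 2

Step 1. [-((x - 3) - 1) = 2] LHS negated; negate both sides, so neg: (x - 3) - 1 = -2.
Step 2. [(x - 3) - 1 = -2] peel the -1: add 1 from each side. So sub: x - 3 = -1.
Step 3. [x - 3 = -1] -3 is outermost — add 3 both sides, so sub: x = 2.

Answer: x ∈ {2}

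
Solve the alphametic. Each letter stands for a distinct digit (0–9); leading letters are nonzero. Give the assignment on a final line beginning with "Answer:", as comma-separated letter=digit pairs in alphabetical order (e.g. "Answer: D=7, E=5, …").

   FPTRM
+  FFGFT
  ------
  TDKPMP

Step 1. [col 1: M + T ≡ P (mod 10)] P=4 is one option consistent with column 1 (M + T ≡ P (mod 10), carry-in 0) — take it ⇒ P=4.
Step 2. [col 1: M + T ≡ P (mod 10)] no forcing yet in column 1 (carry-in 0); T=1 is free and consistent — try it, so T=1.
Step 3. [col 1: M + T ≡ P (mod 10)] in column 1 we have M+T≡P with carry-in 0; given T=1, P=4 and digits 1,4 already taken and all letters distinct, that pins M to 3, so M=3.
Step 4. [col 2: R + F ≡ M (mod 10)] F=5 is one option consistent with column 2 (R + F ≡ M (mod 10), carry-in 0) — take it ⇒ F=5.
Step 5. [col 2: R + F ≡ M (mod 10)] column 2 reads R+F+carry(0)=M with F=5, M=3; with digits 1,3,4,5 already taken and all letters distinct, the only value for R is 8 ⇒ R=8.
Step 6. [col 3: T + G ≡ P (mod 10)] column 3 reads T+G+carry(1)=P with T=1, P=4; with digits 1,3,4,5,8 already taken and all letters distinct, the only value for G is 2 ⇒ G=2.
Step 7. [col 4: P + F ≡ K (mod 10)] column 4 reads P+F+carry(0)=K with P=4, F=5; with digits 1,2,3,4,5,8 already taken and all letters distinct, the only value for K is 9. So K=9.
Step 8. [col 5: F + F ≡ D (mod 10)] column 5: given F=5, carry-in 0, and digits 1,2,3,4,5,8,9 already taken and all letters distinct, F+F≡D (mod 10) forces D=0 ⇒ D=0.

Answer: D=0, F=5, G=2, K=9, M=3, P=4, R=8, T=1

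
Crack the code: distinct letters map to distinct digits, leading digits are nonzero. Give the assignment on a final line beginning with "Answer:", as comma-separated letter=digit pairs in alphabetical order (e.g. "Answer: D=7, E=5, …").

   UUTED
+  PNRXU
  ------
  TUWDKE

Step 1. [T] the sum has 6 digits but both addends have 5; that extra leading digit T is the final carry, namely 1, so T=1.
Step 2. [col 1: D + U ≡ E (mod 10)] column 1 (D + U ≡ E (mod 10), carry-in 0) doesn't pin D yet; pick D=7 and continue. So D=7.
Step 3. [col 1: D + U ≡ E (mod 10)] column 1 (D + U ≡ E (mod 10), carry-in 0) doesn't pin E yet; pick E=3 and continue ⇒ E=3.
Step 4. [col 1: D + U ≡ E (mod 10)] in column 1 we have D+U≡E with carry-in 0; given D=7, E=3 and digits 1,3,7 already taken and all letters distinct, that pins U to 6, so U=6.
Step 5. [col 2: E + X ≡ K (mod 10)] X=8 is one option consistent with column 2 (E + X ≡ K (mod 10), carry-in 1) — take it, so X=8.
Step 6. [col 2: E + X ≡ K (mod 10)] in column 2 we have E+X≡K with carry-in 1; given E=3, X=8 and digits 1,3,6,7,8 already taken and all letters distinct, that pins K to 2. So K=2.
Step 7. [col 3: T + R ≡ D (mod 10)] column 3: given T=1, D=7, carry-in 1, and digits 1,2,3,6,7,8 already taken and all letters distinct, T+R≡D (mod 10) forces R=5, so R=5.
Step 8. [col 4: U + N ≡ W (mod 10)] from column 4 (U=6, carry-in 0, digits 1,2,3,5,6,7,8 already taken and all letters distinct): W must equal 0. So W=0.
Step 9. [col 4: U + N ≡ W (mod 10)] in column 4 we have U+N≡W with carry-in 0; given U=6, W=0 and digits 0,1,2,3,5,6,7,8 already taken and all letters distinct, that pins N to 4 ⇒ N=4.
Step 10. [col 5: U + P ≡ U (mod 10)] from column 5 (U=6, carry-in 1, digits 0,1,2,3,4,5,6,7,8 already taken and all letters distinct): P must equal 9, so P=9.

Answer: D=7, E=3, K=2, N=4, P=9, R=5, T=1, U=6, W=0, X=8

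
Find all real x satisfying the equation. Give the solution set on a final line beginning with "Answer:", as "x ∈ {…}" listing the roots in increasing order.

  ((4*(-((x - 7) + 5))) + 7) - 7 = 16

Step 1. [((4*(-((x - 7) + 5))) + 7) - 7 = 16] 7 comes off first (add 7). So sub: (4*(-((x - 7) + 5))) + 7 = 23.
Step 2. [(4*(-((x - 7) + 5))) + 7 = 23] peel the +7: subtract 7 from each side. So sub: 4*(-((x - 7) + 5)) = 16.
Step 3. [4*(-((x - 7) + 5)) = 16] LHS = 4·(…); ÷4 both sides. So div: -((x - 7) + 5) = 4.
Step 4. [-((x - 7) + 5) = 4] LHS negated; negate both sides. So neg: (x - 7) + 5 = -4.
Step 5. [(x - 7) + 5 = -4] subtract 5: x sits inside (… + 5). So sub: x - 7 = -9.
Step 6. [x - 7 = -9] -7 is outermost — add 7 both sides, so sub: x = -2.

Answer: x ∈ {-2}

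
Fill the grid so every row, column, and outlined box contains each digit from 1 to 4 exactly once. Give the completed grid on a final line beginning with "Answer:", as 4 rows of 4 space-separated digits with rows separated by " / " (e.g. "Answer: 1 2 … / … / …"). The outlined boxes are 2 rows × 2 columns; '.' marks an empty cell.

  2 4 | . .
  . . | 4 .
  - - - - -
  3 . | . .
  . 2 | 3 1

Step 1. [r2c4∈{2,3}] r2c4 is the only open cell in row 2 admitting 2 ⇒ r2c4=2.
Step 2. [r2c1∈{1}] only 1 remains possible at r2c1, so r2c1=1.
Step 3. [r4c1∈{4}] r4c1 has the single candidate 4 ⇒ r4c1=4.
Step 4. [r3c2∈{1}] nothing but 1 survives at r3c2. So r3c2=1.
Step 5. [r1c4∈{3}] nothing but 3 survives at r1c4. So r1c4=3.
Step 6. [r3c4∈{4}] r3c4's peers cover all but 4, so r3c4=4.
Step 7. [r1c3∈{1}] nothing but 1 survives at r1c3, so r1c3=1.
Step 8. [r2c2∈{3}] r2c2 has the single candidate 3. So r2c2=3.
Step 9. [r3c3∈{2}] only 2 remains possible at r3c3. So r3c3=2.

Answer: 2 4 1 3 / 1 3 4 2 / 3 1 2 4 / 4 2 3 1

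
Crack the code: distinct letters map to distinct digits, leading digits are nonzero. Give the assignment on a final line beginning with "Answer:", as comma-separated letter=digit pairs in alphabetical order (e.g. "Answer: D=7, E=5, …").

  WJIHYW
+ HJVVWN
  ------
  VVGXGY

Step 1. [col 1: W + N ≡ Y (mod 10)] Y=9 is one option consistent with column 1 (W + N ≡ Y (mod 10), carry-in 0) — take it, so Y=9.
Step 2. [col 1: W + N ≡ Y (mod 10)] N=8 is one option consistent with column 1 (W + N ≡ Y (mod 10), carry-in 0) — take it ⇒ N=8.
Step 3. [col 1: W + N ≡ Y (mod 10)] in column 1 we have W+N≡Y with carry-in 0; given N=8, Y=9 and digits 8,9 already taken and all letters distinct, that pins W to 1, so W=1.
Step 4. [col 2: Y + W ≡ G (mod 10)] column 2 reads Y+W+carry(0)=G with Y=9, W=1; with digits 1,8,9 already taken and all letters distinct, the only value for G is 0. So G=0.
Step 5. [col 3: H + V ≡ X (mod 10)] column 3 (H + V ≡ X (mod 10), carry-in 1) doesn't pin V yet; pick V=7 and continue. So V=7.
Step 6. [col 3: H + V ≡ X (mod 10)] column 3 (H + V ≡ X (mod 10), carry-in 1) doesn't pin X yet; pick X=4 and continue. So X=4.
Step 7. [col 3: H + V ≡ X (mod 10)] from column 3 (V=7, X=4, carry-in 1, digits 0,1,4,7,8,9 already taken and all letters distinct): H must equal 6 ⇒ H=6.
Step 8. [col 4: I + V ≡ G (mod 10)] in column 4 we have I+V≡G with carry-in 1; given V=7, G=0 and digits 0,1,4,6,7,8,9 already taken and all letters distinct, that pins I to 2, so I=2.
Step 9. [col 5: J + J ≡ V (mod 10)] column 5 reads J+J+carry(1)=V with V=7; with digits 0,1,2,4,6,7,8,9 already taken and all letters distinct, the only value for J is 3. So J=3.

Answer: G=0, H=6, I=2, J=3, N=8, V=7, W=1, X=4, Y=9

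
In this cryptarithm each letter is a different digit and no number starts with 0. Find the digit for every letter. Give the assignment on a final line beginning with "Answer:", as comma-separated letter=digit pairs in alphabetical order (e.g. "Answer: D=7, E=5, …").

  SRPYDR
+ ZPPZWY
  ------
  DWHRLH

Step 1. [col 1: R + Y ≡ H (mod 10)] several values work for R in column 1 (R + Y ≡ H (mod 10), carry-in 0); try R=4 ⇒ R=4.
Step 2. [col 1: R + Y ≡ H (mod 10)] H=6 is one option consistent with column 1 (R + Y ≡ H (mod 10), carry-in 0) — take it. So H=6.
Step 3. [col 1: R + Y ≡ H (mod 10)] column 1 reads R+Y+carry(0)=H with R=4, H=6; with digits 4,6 already taken and all letters distinct, the only value for Y is 2 ⇒ Y=2.
Step 4. [col 2: D + W ≡ L (mod 10)] L=0 is one option consistent with column 2 (D + W ≡ L (mod 10), carry-in 0) — take it. So L=0.
Step 5. [col 2: D + W ≡ L (mod 10)] no forcing yet in column 2 (carry-in 0); W=3 is free and consistent — try it. So W=3.
Step 6. [col 2: D + W ≡ L (mod 10)] column 2 reads D+W+carry(0)=L with W=3, L=0; with digits 0,2,3,4,6 already taken and all letters distinct, the only value for D is 7, so D=7.
Step 7. [col 3: Y + Z ≡ R (mod 10)] column 3: given Y=2, R=4, carry-in 1, and digits 0,2,3,4,6,7 already taken and all letters distinct, Y+Z≡R (mod 10) forces Z=1 ⇒ Z=1.
Step 8. [col 4: P + P ≡ H (mod 10)] from column 4 (H=6, carry-in 0, digits 0,1,2,3,4,6,7 already taken and all letters distinct): P must equal 8. So P=8.
Step 9. [col 6: S + Z ≡ D (mod 10)] in column 6 we have S+Z≡D with carry-in 1; given Z=1, D=7 and digits 0,1,2,3,4,6,7,8 already taken and all letters distinct, that pins S to 5, so S=5.

Answer: D=7, H=6, L=0, P=8, R=4, S=5, W=3, Y=2, Z=1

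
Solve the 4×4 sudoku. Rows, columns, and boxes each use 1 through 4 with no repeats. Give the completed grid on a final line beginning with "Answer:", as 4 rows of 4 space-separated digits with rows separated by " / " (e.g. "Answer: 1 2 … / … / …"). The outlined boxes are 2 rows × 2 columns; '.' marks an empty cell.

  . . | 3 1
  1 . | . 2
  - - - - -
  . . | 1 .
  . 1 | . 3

Step 1. [r3c4∈{4}] only 4 remains possible at r3c4. So r3c4=4.
Step 2. [r3c1∈{2,3}] r3c1 is the only open cell in col 1 admitting 3. So r3c1=3.
Step 3. [r3c2∈{2}] r3c2 has the single candidate 2, so r3c2=2.
Step 4. [r1c2∈{4}] r1c2 has the single candidate 4. So r1c2=4.
Step 5. [r4c1∈{4}] r4c1 is down to just 4, so r4c1=4.
Step 6. [r4c3∈{2}] r4c3's peers cover all but 2. So r4c3=2.
Step 7. [r1c1∈{2}] only 2 remains possible at r1c1, so r1c1=2.
Step 8. [r2c3∈{4}] r2c3's peers cover all but 4, so r2c3=4.
Step 9. [r2c2∈{3}] r2c2's peers cover all but 3 ⇒ r2c2=3.

Answer: 2 4 3 1 / 1 3 4 2 / 3 2 1 4 / 4 1 2 3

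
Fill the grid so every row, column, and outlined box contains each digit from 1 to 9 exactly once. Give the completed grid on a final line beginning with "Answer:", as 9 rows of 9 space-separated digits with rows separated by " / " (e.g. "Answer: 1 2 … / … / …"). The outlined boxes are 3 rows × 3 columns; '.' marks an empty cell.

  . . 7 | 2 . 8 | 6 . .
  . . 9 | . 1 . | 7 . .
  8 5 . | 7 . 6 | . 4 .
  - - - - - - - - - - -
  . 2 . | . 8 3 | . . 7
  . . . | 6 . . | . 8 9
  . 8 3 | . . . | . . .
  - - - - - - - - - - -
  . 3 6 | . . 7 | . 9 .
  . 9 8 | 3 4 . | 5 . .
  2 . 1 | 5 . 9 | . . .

Step 1. [r2c9∈{2,3,5,8}] across row 2, 8 lands solely at r2c9. So r2c9=8.
Step 2. [r2c8∈{2,3,5}] in row 2, 2 fits only at r2c8 ⇒ r2c8=2.
Step 3. [r7c5∈{2}] r7c5 is down to just 2 ⇒ r7c5=2.
Step 4. [r2c4∈{4}] r2c4 has the single candidate 4. So r2c4=4.
Step 5. [r8c6∈{1}] only 1 remains possible at r8c6, so r8c6=1.
Step 6. [r5c7∈{1,2,3,4}] across row 5, 3 lands solely at r5c7, so r5c7=3.
Step 7. [r8c1∈{7}] nothing but 7 survives at r8c1. So r8c1=7.
Step 8. [r8c8∈{6}] nothing but 6 survives at r8c8, so r8c8=6.
Step 9. [r4c1∈{1,4,5,6,9}] row 4 places 6 nowhere but r4c1 ⇒ r4c1=6.
Step 10. [r6c1∈{1,4,5,9}] across col 1, 9 lands solely at r6c1, so r6c1=9.
Step 11. [r9c2∈{4}] r9c2 is down to just 4 ⇒ r9c2=4.
Step 12. [r6c7∈{1,2,4}] in col 7, 2 fits only at r6c7, so r6c7=2.
Step 13. [r1c2∈{1}] only 1 remains possible at r1c2 ⇒ r1c2=1.
Step 14. [r6c4∈{1}] nothing but 1 survives at r6c4 ⇒ r6c4=1.
Step 15. [r6c8∈{5}] r6c8's peers cover all but 5. So r6c8=5.
Step 16. [r1c8∈{3}] nothing but 3 survives at r1c8 ⇒ r1c8=3.
Step 17. [r4c3∈{4,5}] r4c3 is the only open cell in row 4 admitting 5, so r4c3=5.
Step 18. [r4c7∈{1,4}] r4c7 is the only open cell in row 4 admitting 4. So r4c7=4.
Step 19. [r3c7∈{1,9}] 9 has one home in col 7: r3c7 ⇒ r3c7=9.
Step 20. [r7c7∈{1,8}] col 7 places 1 nowhere but r7c7 ⇒ r7c7=1.
Step 21. [r5c6∈{2,4,5}] across row 5, 2 lands solely at r5c6 ⇒ r5c6=2.
Step 22. [r5c5∈{5,7}] 5 has one home in row 5: r5c5, so r5c5=5.
Step 23. [r5c1∈{1,4}] row 5 places 1 nowhere but r5c1, so r5c1=1.
Step 24. [r7c4∈{8}] r7c4 has the single candidate 8. So r7c4=8.
Step 25. [r6c9∈{6}] only 6 remains possible at r6c9 ⇒ r6c9=6.
Step 26. [r7c9∈{4}] only 4 remains possible at r7c9 ⇒ r7c9=4.
Step 27. [r3c9∈{1}] only 1 remains possible at r3c9. So r3c9=1.
Step 28. [r4c4∈{9}] r4c4 is down to just 9 ⇒ r4c4=9.
Step 29. [r6c6∈{4}] r6c6 is down to just 4 ⇒ r6c6=4.
Step 30. [r9c7∈{8}] only 8 remains possible at r9c7 ⇒ r9c7=8.
Step 31. [r1c1∈{4}] r1c1 has the single candidate 4. So r1c1=4.
Step 32. [r7c1∈{5}] nothing but 5 survives at r7c1. So r7c1=5.
Step 33. [r9c8∈{7}] r9c8 has the single candidate 7 ⇒ r9c8=7.
Step 34. [r5c3∈{4}] r5c3's peers cover all but 4, so r5c3=4.
Step 35. [r9c9∈{3}] nothing but 3 survives at r9c9 ⇒ r9c9=3.
Step 36. [r3c5∈{3}] only 3 remains possible at r3c5. So r3c5=3.
Step 37. [r2c2∈{6}] r2c2's peers cover all but 6 ⇒ r2c2=6.
Step 38. [r5c2∈{7}] r5c2 is down to just 7. So r5c2=7.
Step 39. [r8c9∈{2}] r8c9 has the single candidate 2 ⇒ r8c9=2.
Step 40. [r1c5∈{9}] only 9 remains possible at r1c5, so r1c5=9.
Step 41. [r3c3∈{2}] r3c3's peers cover all but 2. So r3c3=2.
Step 42. [r2c6∈{5}] r2c6's peers cover all but 5, so r2c6=5.
Step 43. [r6c5∈{7}] only 7 remains possible at r6c5. So r6c5=7.
Step 44. [r9c5∈{6}] r9c5 is down to just 6 ⇒ r9c5=6.
Step 45. [r4c8∈{1}] nothing but 1 survives at r4c8, so r4c8=1.
Step 46. [r2c1∈{3}] r2c1 has the single candidate 3, so r2c1=3.
Step 47. [r1c9∈{5}] only 5 remains possible at r1c9. So r1c9=5.

Answer: 4 1 7 2 9 8 6 3 5 / 3 6 9 4 1 5 7 2 8 / 8 5 2 7 3 6 9 4 1 / 6 2 5 9 8 3 4 1 7 / 1 7 4 6 5 2 3 8 9 / 9 8 3 1 7 4 2 5 6 / 5 3 6 8 2 7 1 9 4 / 7 9 8 3 4 1 5 6 2 / 2 4 1 5 6 9 8 7 3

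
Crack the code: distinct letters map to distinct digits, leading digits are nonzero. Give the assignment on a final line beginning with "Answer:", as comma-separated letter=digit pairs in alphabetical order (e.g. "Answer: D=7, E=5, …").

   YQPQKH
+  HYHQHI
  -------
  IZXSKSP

Step 1. [col 1: H + I ≡ P (mod 10)] no forcing yet in column 1 (carry-in 0); H=5 is free and consistent — try it, so H=5.
Step 2. [col 1: H + I ≡ P (mod 10)] column 1 (H + I ≡ P (mod 10), carry-in 0) doesn't pin I yet; pick I=1 and continue, so I=1.
Step 3. [col 1: H + I ≡ P (mod 10)] column 1 reads H+I+carry(0)=P with H=5, I=1; with digits 1,5 already taken and all letters distinct, the only value for P is 6, so P=6.
Step 4. [col 2: K + H ≡ S (mod 10)] no forcing yet in column 2 (carry-in 0); S=2 is free and consistent — try it, so S=2.
Step 5. [col 2: K + H ≡ S (mod 10)] column 2: given H=5, S=2, carry-in 0, and digits 1,2,5,6 already taken and all letters distinct, K+H≡S (mod 10) forces K=7 ⇒ K=7.
Step 6. [col 3: Q + Q ≡ K (mod 10)] no forcing yet in column 3 (carry-in 1); Q=8 is free and consistent — try it. So Q=8.
Step 7. [col 5: Q + Y ≡ X (mod 10)] several values work for X in column 5 (Q + Y ≡ X (mod 10), carry-in 1); try X=3. So X=3.
Step 8. [col 5: Q + Y ≡ X (mod 10)] in column 5 we have Q+Y≡X with carry-in 1; given Q=8, X=3 and digits 1,2,3,5,6,7,8 already taken and all letters distinct, that pins Y to 4. So Y=4.
Step 9. [col 6: Y + H ≡ Z (mod 10)] in column 6 we have Y+H≡Z with carry-in 1; given Y=4, H=5 and digits 1,2,3,4,5,6,7,8 already taken and all letters distinct, that pins Z to 0 ⇒ Z=0.

Answer: H=5, I=1, K=7, P=6, Q=8, S=2, X=3, Y=4, Z=0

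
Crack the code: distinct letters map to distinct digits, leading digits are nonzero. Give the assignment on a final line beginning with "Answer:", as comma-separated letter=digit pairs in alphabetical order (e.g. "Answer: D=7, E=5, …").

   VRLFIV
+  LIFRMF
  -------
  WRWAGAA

Step 1. [col 1: V + F ≡ A (mod 10)] column 1 (V + F ≡ A (mod 10), carry-in 0) doesn't pin A yet; pick A=3 and continue. So A=3.
Step 2. [W] W is the leading digit of a 7-digit sum of two 6-digit numbers; the final carry is exactly 1 ⇒ W=1.
Step 3. [col 1: V + F ≡ A (mod 10)] no forcing yet in column 1 (carry-in 0); F=7 is free and consistent — try it. So F=7.
Step 4. [col 1: V + F ≡ A (mod 10)] from column 1 (F=7, A=3, carry-in 0, digits 1,3,7 already taken and all letters distinct): V must equal 6 ⇒ V=6.
Step 5. [col 2: I + M ≡ A (mod 10)] M=4 is one option consistent with column 2 (I + M ≡ A (mod 10), carry-in 1) — take it, so M=4.
Step 6. [col 2: I + M ≡ A (mod 10)] column 2 reads I+M+carry(1)=A with M=4, A=3; with digits 1,3,4,6,7 already taken and all letters distinct, the only value for I is 8. So I=8.
Step 7. [col 3: F + R ≡ G (mod 10)] column 3 reads F+R+carry(1)=G with F=7; with digits 1,3,4,6,7,8 already taken and all letters distinct, the only value for G is 0 ⇒ G=0.
Step 8. [col 3: F + R ≡ G (mod 10)] column 3 reads F+R+carry(1)=G with F=7, G=0; with digits 0,1,3,4,6,7,8 already taken and all letters distinct, the only value for R is 2, so R=2.
Step 9. [col 4: L + F ≡ A (mod 10)] column 4 reads L+F+carry(1)=A with F=7, A=3; with digits 0,1,2,3,4,6,7,8 already taken and all letters distinct, the only value for L is 5. So L=5.

Answer: A=3, F=7, G=0, I=8, L=5, M=4, R=2, V=6, W=1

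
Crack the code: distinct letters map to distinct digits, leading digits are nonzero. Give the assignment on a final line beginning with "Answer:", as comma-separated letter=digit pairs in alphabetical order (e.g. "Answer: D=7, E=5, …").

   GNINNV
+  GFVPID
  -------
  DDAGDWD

Step 1. [col 1: V + D ≡ D (mod 10)] from column 1 (nothing yet, carry-in 0, all letters distinct, none taken yet): V must equal 0 ⇒ V=0.
Step 2. [col 1: V + D ≡ D (mod 10)] D=1 is one option consistent with column 1 (V + D ≡ D (mod 10), carry-in 0) — take it. So D=1.
Step 3. [col 2: N + I ≡ W (mod 10)] several values work for W in column 2 (N + I ≡ W (mod 10), carry-in 0); try W=7. So W=7.
Step 4. [col 2: N + I ≡ W (mod 10)] column 2 (N + I ≡ W (mod 10), carry-in 0) doesn't pin I yet; pick I=4 and continue. So I=4.
Step 5. [col 2: N + I ≡ W (mod 10)] from column 2 (I=4, W=7, carry-in 0, digits 0,1,4,7 already taken and all letters distinct): N must equal 3, so N=3.
Step 6. [col 3: N + P ≡ D (mod 10)] from column 3 (N=3, D=1, carry-in 0, digits 0,1,3,4,7 already taken and all letters distinct): P must equal 8, so P=8.
Step 7. [col 4: I + V ≡ G (mod 10)] column 4 reads I+V+carry(1)=G with I=4, V=0; with digits 0,1,3,4,7,8 already taken and all letters distinct, the only value for G is 5. So G=5.
Step 8. [col 5: N + F ≡ A (mod 10)] several values work for A in column 5 (N + F ≡ A (mod 10), carry-in 0); try A=2, so A=2.
Step 9. [col 5: N + F ≡ A (mod 10)] in column 5 we have N+F≡A with carry-in 0; given N=3, A=2 and digits 0,1,2,3,4,5,7,8 already taken and all letters distinct, that pins F to 9 ⇒ F=9.

Answer: A=2, D=1, F=9, G=5, I=4, N=3, P=8, V=0, W=7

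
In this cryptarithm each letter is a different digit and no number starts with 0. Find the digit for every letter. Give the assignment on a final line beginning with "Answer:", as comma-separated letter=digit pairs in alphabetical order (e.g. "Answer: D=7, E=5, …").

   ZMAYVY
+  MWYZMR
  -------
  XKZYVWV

Step 1. [col 1: Y + R ≡ V (mod 10)] column 1 (Y + R ≡ V (mod 10), carry-in 0) doesn't pin R yet; pick R=6 and continue, so R=6.
Step 2. [X] the sum has 7 digits but both addends have 6; that extra leading digit X is the final carry, namely 1 ⇒ X=1.
Step 3. [col 1: Y + R ≡ V (mod 10)] several values work for V in column 1 (Y + R ≡ V (mod 10), carry-in 0); try V=9, so V=9.
Step 4. [col 1: Y + R ≡ V (mod 10)] from column 1 (R=6, V=9, carry-in 0, digits 1,6,9 already taken and all letters distinct): Y must equal 3, so Y=3.
Step 5. [col 2: V + M ≡ W (mod 10)] W=7 is one option consistent with column 2 (V + M ≡ W (mod 10), carry-in 0) — take it, so W=7.
Step 6. [col 2: V + M ≡ W (mod 10)] column 2 reads V+M+carry(0)=W with V=9, W=7; with digits 1,3,6,7,9 already taken and all letters distinct, the only value for M is 8, so M=8.
Step 7. [col 3: Y + Z ≡ V (mod 10)] from column 3 (Y=3, V=9, carry-in 1, digits 1,3,6,7,8,9 already taken and all letters distinct): Z must equal 5 ⇒ Z=5.
Step 8. [col 4: A + Y ≡ Y (mod 10)] column 4 reads A+Y+carry(0)=Y with Y=3; with digits 1,3,5,6,7,8,9 already taken and all letters distinct, the only value for A is 0, so A=0.
Step 9. [col 6: Z + M ≡ K (mod 10)] column 6: given Z=5, M=8, carry-in 1, and digits 0,1,3,5,6,7,8,9 already taken and all letters distinct, Z+M≡K (mod 10) forces K=4 ⇒ K=4.

Answer: A=0, K=4, M=8, R=6, V=9, W=7, X=1, Y=3, Z=5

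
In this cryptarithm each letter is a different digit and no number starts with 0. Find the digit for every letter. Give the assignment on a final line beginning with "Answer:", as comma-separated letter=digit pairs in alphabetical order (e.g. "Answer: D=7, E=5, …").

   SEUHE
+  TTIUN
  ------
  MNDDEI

Step 1. [col 1: E + N ≡ I (mod 10)] several values work for N in column 1 (E + N ≡ I (mod 10), carry-in 0); try N=2, so N=2.
Step 2. [M] adding two 5-digit numbers gives at most 5+1 digits, and here it does — M is that final carry and must be 1, so M=1.
Step 3. [col 1: E + N ≡ I (mod 10)] E=5 is one option consistent with column 1 (E + N ≡ I (mod 10), carry-in 0) — take it, so E=5.
Step 4. [col 1: E + N ≡ I (mod 10)] in column 1 we have E+N≡I with carry-in 0; given E=5, N=2 and digits 1,2,5 already taken and all letters distinct, that pins I to 7. So I=7.
Step 5. [col 2: H + U ≡ E (mod 10)] column 2 (H + U ≡ E (mod 10), carry-in 0) doesn't pin U yet; pick U=6 and continue ⇒ U=6.
Step 6. [col 2: H + U ≡ E (mod 10)] in column 2 we have H+U≡E with carry-in 0; given U=6, E=5 and digits 1,2,5,6,7 already taken and all letters distinct, that pins H to 9 ⇒ H=9.
Step 7. [col 3: U + I ≡ D (mod 10)] in column 3 we have U+I≡D with carry-in 1; given U=6, I=7 and digits 1,2,5,6,7,9 already taken and all letters distinct, that pins D to 4 ⇒ D=4.
Step 8. [col 4: E + T ≡ D (mod 10)] column 4 reads E+T+carry(1)=D with E=5, D=4; with digits 1,2,4,5,6,7,9 already taken and all letters distinct, the only value for T is 8 ⇒ T=8.
Step 9. [col 5: S + T ≡ N (mod 10)] in column 5 we have S+T≡N with carry-in 1; given T=8, N=2 and digits 1,2,4,5,6,7,8,9 already taken and all letters distinct, that pins S to 3, so S=3.

Answer: D=4, E=5, H=9, I=7, M=1, N=2, S=3, T=8, U=6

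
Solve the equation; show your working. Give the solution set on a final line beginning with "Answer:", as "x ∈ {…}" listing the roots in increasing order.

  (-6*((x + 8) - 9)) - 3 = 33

Step 1. [(-6*((x + 8) - 9)) - 3 = 33] the outer -3 inverts by adding 3 ⇒ sub: -6*((x + 8) - 9) = 36.
Step 2. [-6*((x + 8) - 9) = 36] LHS = -6·(…); ÷-6 both sides, so div: (x + 8) - 9 = -6.
Step 3. [(x + 8) - 9 = -6] add 9: x sits inside (… - 9). So sub: x + 8 = 3.
Step 4. [x + 8 = 3] peel the +8: subtract 8 from each side ⇒ sub: x = -5.

Answer: x ∈ {-5}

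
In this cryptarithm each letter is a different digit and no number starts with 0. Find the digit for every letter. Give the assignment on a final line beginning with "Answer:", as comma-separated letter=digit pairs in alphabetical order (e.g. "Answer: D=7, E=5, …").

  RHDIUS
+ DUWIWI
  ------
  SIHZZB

Step 1. [col 1: S + I ≡ B (mod 10)] no forcing yet in column 1 (carry-in 0); S=9 is free and consistent — try it. So S=9.
Step 2. [col 1: S + I ≡ B (mod 10)] column 1 (S + I ≡ B (mod 10), carry-in 0) doesn't pin B yet; pick B=5 and continue, so B=5.
Step 3. [col 1: S + I ≡ B (mod 10)] column 1: given S=9, B=5, carry-in 0, and digits 5,9 already taken and all letters distinct, S+I≡B (mod 10) forces I=6, so I=6.
Step 4. [col 2: U + W ≡ Z (mod 10)] no forcing yet in column 2 (carry-in 1); Z=3 is free and consistent — try it. So Z=3.
Step 5. [col 2: U + W ≡ Z (mod 10)] column 2 (U + W ≡ Z (mod 10), carry-in 1) doesn't pin U yet; pick U=4 and continue. So U=4.
Step 6. [col 2: U + W ≡ Z (mod 10)] in column 2 we have U+W≡Z with carry-in 1; given U=4, Z=3 and digits 3,4,5,6,9 already taken and all letters distinct, that pins W to 8. So W=8.
Step 7. [col 4: D + W ≡ H (mod 10)] column 4 (D + W ≡ H (mod 10), carry-in 1) doesn't pin H yet; pick H=1 and continue ⇒ H=1.
Step 8. [col 4: D + W ≡ H (mod 10)] from column 4 (W=8, H=1, carry-in 1, digits 1,3,4,5,6,8,9 already taken and all letters distinct): D must equal 2. So D=2.
Step 9. [col 6: R + D ≡ S (mod 10)] column 6: given D=2, S=9, carry-in 0, and digits 1,2,3,4,5,6,8,9 already taken and all letters distinct, R+D≡S (mod 10) forces R=7, so R=7.

Answer: B=5, D=2, H=1, I=6, R=7, S=9, U=4, W=8, Z=3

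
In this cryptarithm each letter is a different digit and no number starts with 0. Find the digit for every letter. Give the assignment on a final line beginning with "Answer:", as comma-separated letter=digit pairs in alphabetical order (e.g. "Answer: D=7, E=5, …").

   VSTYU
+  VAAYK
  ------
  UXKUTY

Step 1. [col 1: U + K ≡ Y (mod 10)] several values work for K in column 1 (U + K ≡ Y (mod 10), carry-in 0); try K=7. So K=7.
Step 2. [col 1: U + K ≡ Y (mod 10)] no forcing yet in column 1 (carry-in 0); Y=8 is free and consistent — try it ⇒ Y=8.
Step 3. [col 1: U + K ≡ Y (mod 10)] column 1: given K=7, Y=8, carry-in 0, and digits 7,8 already taken and all letters distinct, U+K≡Y (mod 10) forces U=1. So U=1.
Step 4. [col 2: Y + Y ≡ T (mod 10)] from column 2 (Y=8, carry-in 0, digits 1,7,8 already taken and all letters distinct): T must equal 6 ⇒ T=6.
Step 5. [col 3: T + A ≡ U (mod 10)] from column 3 (T=6, U=1, carry-in 1, digits 1,6,7,8 already taken and all letters distinct): A must equal 4 ⇒ A=4.
Step 6. [col 4: S + A ≡ K (mod 10)] in column 4 we have S+A≡K with carry-in 1; given A=4, K=7 and digits 1,4,6,7,8 already taken and all letters distinct, that pins S to 2, so S=2.
Step 7. [col 5: V + V ≡ X (mod 10)] from column 5 (nothing yet, carry-in 0, digits 1,2,4,6,7,8 already taken and all letters distinct): V must equal 5. So V=5.
Step 8. [col 5: V + V ≡ X (mod 10)] column 5: given V=5, carry-in 0, and digits 1,2,4,5,6,7,8 already taken and all letters distinct, V+V≡X (mod 10) forces X=0 ⇒ X=0.

Answer: A=4, K=7, S=2, T=6, U=1, V=5, X=0, Y=8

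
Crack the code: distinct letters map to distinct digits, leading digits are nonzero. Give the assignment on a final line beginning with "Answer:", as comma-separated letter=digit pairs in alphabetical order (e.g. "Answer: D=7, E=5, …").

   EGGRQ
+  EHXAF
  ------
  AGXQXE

Step 1. [col 1: Q + F ≡ E (mod 10)] Q=4 is one option consistent with column 1 (Q + F ≡ E (mod 10), carry-in 0) — take it, so Q=4.
Step 2. [col 1: Q + F ≡ E (mod 10)] several values work for E in column 1 (Q + F ≡ E (mod 10), carry-in 0); try E=6 ⇒ E=6.
Step 3. [A] A is the leading digit of a 6-digit sum of two 5-digit numbers; the final carry is exactly 1, so A=1.
Step 4. [col 1: Q + F ≡ E (mod 10)] in column 1 we have Q+F≡E with carry-in 0; given Q=4, E=6 and digits 1,4,6 already taken and all letters distinct, that pins F to 2 ⇒ F=2.
Step 5. [col 2: R + A ≡ X (mod 10)] no forcing yet in column 2 (carry-in 0); R=9 is free and consistent — try it, so R=9.
Step 6. [col 2: R + A ≡ X (mod 10)] column 2 reads R+A+carry(0)=X with R=9, A=1; with digits 1,2,4,6,9 already taken and all letters distinct, the only value for X is 0, so X=0.
Step 7. [col 3: G + X ≡ Q (mod 10)] column 3: given X=0, Q=4, carry-in 1, and digits 0,1,2,4,6,9 already taken and all letters distinct, G+X≡Q (mod 10) forces G=3 ⇒ G=3.
Step 8. [col 4: G + H ≡ X (mod 10)] in column 4 we have G+H≡X with carry-in 0; given G=3, X=0 and digits 0,1,2,3,4,6,9 already taken and all letters distinct, that pins H to 7. So H=7.

Answer: A=1, E=6, F=2, G=3, H=7, Q=4, R=9, X=0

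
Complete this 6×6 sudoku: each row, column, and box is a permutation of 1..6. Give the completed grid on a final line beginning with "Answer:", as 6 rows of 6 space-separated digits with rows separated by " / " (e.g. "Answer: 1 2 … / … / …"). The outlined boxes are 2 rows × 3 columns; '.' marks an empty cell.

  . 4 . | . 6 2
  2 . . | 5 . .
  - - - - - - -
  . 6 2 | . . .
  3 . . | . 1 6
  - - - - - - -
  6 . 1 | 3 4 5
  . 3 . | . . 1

Step 1. [r3c4∈{4}] only 4 remains possible at r3c4 ⇒ r3c4=4.
Step 2. [r2c5∈{3}] r2c5 has the single candidate 3. So r2c5=3.
Step 3. [r6c1∈{4,5}] across col 1, 4 lands solely at r6c1, so r6c1=4.
Step 4. [r3c1∈{1,5}] in row 3, 1 fits only at r3c1. So r3c1=1.
Step 5. [r6c3∈{5}] r6c3 is down to just 5. So r6c3=5.
Step 6. [r4c4∈{2}] only 2 remains possible at r4c4. So r4c4=2.
Step 7. [r3c6∈{3}] r3c6's peers cover all but 3, so r3c6=3.
Step 8. [r5c2∈{2}] r5c2's peers cover all but 2, so r5c2=2.
Step 9. [r2c3∈{6}] nothing but 6 survives at r2c3. So r2c3=6.
Step 10. [r1c4∈{1}] only 1 remains possible at r1c4, so r1c4=1.
Step 11. [r6c5∈{2}] r6c5's peers cover all but 2, so r6c5=2.
Step 12. [r6c4∈{6}] only 6 remains possible at r6c4 ⇒ r6c4=6.
Step 13. [r1c1∈{5}] r1c1 is down to just 5, so r1c1=5.
Step 14. [r2c2∈{1}] r2c2 has the single candidate 1, so r2c2=1.
Step 15. [r2c6∈{4}] only 4 remains possible at r2c6 ⇒ r2c6=4.
Step 16. [r4c2∈{5}] r4c2 is down to just 5, so r4c2=5.
Step 17. [r1c3∈{3}] nothing but 3 survives at r1c3 ⇒ r1c3=3.
Step 18. [r4c3∈{4}] only 4 remains possible at r4c3. So r4c3=4.
Step 19. [r3c5∈{5}] nothing but 5 survives at r3c5 ⇒ r3c5=5.

Answer: 5 4 3 1 6 2 / 2 1 6 5 3 4 / 1 6 2 4 5 3 / 3 5 4 2 1 6 / 6 2 1 3 4 5 / 4 3 5 6 2 1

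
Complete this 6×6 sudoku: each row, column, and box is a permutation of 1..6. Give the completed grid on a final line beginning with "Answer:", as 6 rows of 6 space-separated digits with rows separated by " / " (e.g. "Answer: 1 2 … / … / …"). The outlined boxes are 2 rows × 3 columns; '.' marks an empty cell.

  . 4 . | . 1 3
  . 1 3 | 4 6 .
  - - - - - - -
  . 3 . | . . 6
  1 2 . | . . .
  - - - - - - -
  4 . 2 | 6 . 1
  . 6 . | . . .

Step 1. [r3c1∈{5}] nothing but 5 survives at r3c1. So r3c1=5.
Step 2. [r5c5∈{3,5}] r5c5 is the only open cell in row 5 admitting 3, so r5c5=3.
Step 3. [r2c6∈{2,5}] row 2 places 5 nowhere but r2c6 ⇒ r2c6=5.
Step 4. [r4c6∈{4}] r4c6 has the single candidate 4. So r4c6=4.
Step 5. [r1c4∈{2}] nothing but 2 survives at r1c4 ⇒ r1c4=2.
Step 6. [r6c4∈{5}] r6c4 is down to just 5, so r6c4=5.
Step 7. [r3c5∈{2}] r3c5 has the single candidate 2 ⇒ r3c5=2.
Step 8. [r4c3∈{6}] r4c3's peers cover all but 6, so r4c3=6.
Step 9. [r3c3∈{4}] r3c3 is down to just 4. So r3c3=4.
Step 10. [r6c5∈{4}] r6c5 is down to just 4 ⇒ r6c5=4.
Step 11. [r5c2∈{5}] nothing but 5 survives at r5c2 ⇒ r5c2=5.
Step 12. [r6c6∈{2}] r6c6's peers cover all but 2 ⇒ r6c6=2.
Step 13. [r4c5∈{5}] r4c5's peers cover all but 5. So r4c5=5.
Step 14. [r6c1∈{3}] r6c1 has the single candidate 3 ⇒ r6c1=3.
Step 15. [r2c1∈{2}] nothing but 2 survives at r2c1, so r2c1=2.
Step 16. [r1c1∈{6}] nothing but 6 survives at r1c1 ⇒ r1c1=6.
Step 17. [r6c3∈{1}] r6c3's peers cover all but 1. So r6c3=1.
Step 18. [r3c4∈{1}] r3c4's peers cover all but 1, so r3c4=1.
Step 19. [r4c4∈{3}] r4c4's peers cover all but 3. So r4c4=3.
Step 20. [r1c3∈{5}] r1c3 is down to just 5, so r1c3=5.

Answer: 6 4 5 2 1 3 / 2 1 3 4 6 5 / 5 3 4 1 2 6 / 1 2 6 3 5 4 / 4 5 2 6 3 1 / 3 6 1 5 4 2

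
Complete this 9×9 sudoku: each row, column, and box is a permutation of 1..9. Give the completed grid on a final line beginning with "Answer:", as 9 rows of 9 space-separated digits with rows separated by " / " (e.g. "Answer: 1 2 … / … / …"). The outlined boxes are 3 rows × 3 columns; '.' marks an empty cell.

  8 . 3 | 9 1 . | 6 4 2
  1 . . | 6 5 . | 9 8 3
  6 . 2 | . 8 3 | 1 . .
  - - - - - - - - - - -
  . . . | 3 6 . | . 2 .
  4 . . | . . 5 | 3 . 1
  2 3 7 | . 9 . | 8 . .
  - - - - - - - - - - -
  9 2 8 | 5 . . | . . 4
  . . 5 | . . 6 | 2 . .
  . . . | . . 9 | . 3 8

Step 1. [r7c7∈{7}] r7c7 is down to just 7. So r7c7=7.
Step 2. [r4c6∈{1,4,7,8}] across col 6, 8 lands solely at r4c6 ⇒ r4c6=8.
Step 3. [r9c1∈{7}] r9c1's peers cover all but 7. So r9c1=7.
Step 4. [r3c2∈{4,5,7,9}] r3c2 is the only open cell in row 3 admitting 9, so r3c2=9.
Step 5. [r3c4∈{4,7}] row 3 places 4 nowhere but r3c4 ⇒ r3c4=4.
Step 6. [r4c9∈{5,7,9}] across row 4, 7 lands solely at r4c9. So r4c9=7.
Step 7. [r7c6∈{1}] r7c6 has the single candidate 1. So r7c6=1.
Step 8. [r6c9∈{5,6}] r6c9 is the only open cell in col 9 admitting 6, so r6c9=6.
Step 9. [r1c2∈{5,7}] in row 1, 5 fits only at r1c2. So r1c2=5.
Step 10. [r4c2∈{1}] r4c2 has the single candidate 1 ⇒ r4c2=1.
Step 11. [r8c2∈{4}] r8c2 has the single candidate 4 ⇒ r8c2=4.
Step 12. [r6c8∈{5}] r6c8 has the single candidate 5 ⇒ r6c8=5.
Step 13. [r5c8∈{9}] only 9 remains possible at r5c8, so r5c8=9.
Step 14. [r5c3∈{6}] nothing but 6 survives at r5c3. So r5c3=6.
Step 15. [r9c4∈{2}] nothing but 2 survives at r9c4. So r9c4=2.
Step 16. [r5c4∈{7}] r5c4 has the single candidate 7 ⇒ r5c4=7.
Step 17. [r8c5∈{3,7}] in row 8, 7 fits only at r8c5 ⇒ r8c5=7.
Step 18. [r2c6∈{2,7}] r2c6 is the only open cell in row 2 admitting 2 ⇒ r2c6=2.
Step 19. [r1c6∈{7}] r1c6's peers cover all but 7, so r1c6=7.
Step 20. [r7c8∈{6}] only 6 remains possible at r7c8 ⇒ r7c8=6.
Step 21. [r3c9∈{5}] r3c9 has the single candidate 5, so r3c9=5.
Step 22. [r5c5∈{2}] r5c5's peers cover all but 2, so r5c5=2.
Step 23. [r9c3∈{1}] r9c3's peers cover all but 1 ⇒ r9c3=1.
Step 24. [r4c3∈{9}] only 9 remains possible at r4c3. So r4c3=9.
Step 25. [r5c2∈{8}] only 8 remains possible at r5c2, so r5c2=8.
Step 26. [r7c5∈{3}] r7c5 is down to just 3, so r7c5=3.
Step 27. [r8c8∈{1}] only 1 remains possible at r8c8 ⇒ r8c8=1.
Step 28. [r9c7∈{5}] r9c7 has the single candidate 5. So r9c7=5.
Step 29. [r8c4∈{8}] r8c4 is down to just 8, so r8c4=8.
Step 30. [r6c6∈{4}] r6c6 has the single candidate 4, so r6c6=4.
Step 31. [r9c5∈{4}] nothing but 4 survives at r9c5, so r9c5=4.
Step 32. [r2c2∈{7}] only 7 remains possible at r2c2. So r2c2=7.
Step 33. [r8c9∈{9}] r8c9's peers cover all but 9, so r8c9=9.
Step 34. [r8c1∈{3}] r8c1 has the single candidate 3, so r8c1=3.
Step 35. [r9c2∈{6}] r9c2's peers cover all but 6, so r9c2=6.
Step 36. [r2c3∈{4}] r2c3 is down to just 4 ⇒ r2c3=4.
Step 37. [r4c7∈{4}] r4c7 has the single candidate 4. So r4c7=4.
Step 38. [r6c4∈{1}] r6c4's peers cover all but 1, so r6c4=1.
Step 39. [r4c1∈{5}] nothing but 5 survives at r4c1, so r4c1=5.
Step 40. [r3c8∈{7}] r3c8's peers cover all but 7, so r3c8=7.

Answer: 8 5 3 9 1 7 6 4 2 / 1 7 4 6 5 2 9 8 3 / 6 9 2 4 8 3 1 7 5 / 5 1 9 3 6 8 4 2 7 / 4 8 6 7 2 5 3 9 1 / 2 3 7 1 9 4 8 5 6 / 9 2 8 5 3 1 7 6 4 / 3 4 5 8 7 6 2 1 9 / 7 6 1 2 4 9 5 3 8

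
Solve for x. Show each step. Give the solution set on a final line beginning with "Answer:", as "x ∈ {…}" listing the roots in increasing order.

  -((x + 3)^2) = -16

Step 1. [-((x + 3)^2) = -16] LHS negated; negate both sides. So neg: (x + 3)^2 = 16.
Step 2. [(x + 3)^2 = 16] √ both sides: 16 ≥ 0 gives two branches ⇒ sqrt: x + 3 = 4 or -4.
Step 3. [x + 3 = 4 or -4] peel the +3: subtract 3 from each side ⇒ sub: x = 1 or -7.

Answer: x ∈ {-7, 1}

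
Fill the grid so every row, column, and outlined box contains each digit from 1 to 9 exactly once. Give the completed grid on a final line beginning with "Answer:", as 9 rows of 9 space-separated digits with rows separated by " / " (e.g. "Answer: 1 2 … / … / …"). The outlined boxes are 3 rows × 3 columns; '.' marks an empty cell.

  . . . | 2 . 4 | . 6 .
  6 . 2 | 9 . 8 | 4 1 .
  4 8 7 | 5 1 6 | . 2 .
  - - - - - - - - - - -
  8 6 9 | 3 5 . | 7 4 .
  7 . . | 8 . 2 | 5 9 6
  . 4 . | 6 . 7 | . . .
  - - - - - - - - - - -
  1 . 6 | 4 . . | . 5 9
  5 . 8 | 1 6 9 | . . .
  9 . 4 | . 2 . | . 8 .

Step 1. [r1c1∈{3}] r1c1's peers cover all but 3 ⇒ r1c1=3.
Step 2. [r3c9∈{3}] nothing but 3 survives at r3c9 ⇒ r3c9=3.
Step 3. [r7c6∈{3}] nothing but 3 survives at r7c6, so r7c6=3.
Step 4. [r4c9∈{1,2}] row 4 places 2 nowhere but r4c9 ⇒ r4c9=2.
Step 5. [r8c8∈{3,7}] across col 8, 7 lands solely at r8c8, so r8c8=7.
Step 6. [r1c2∈{1,5,9}] across col 2, 9 lands solely at r1c2. So r1c2=9.
Step 7. [r1c3∈{1,5}] r1c3 is the only open cell in row 1 admitting 1, so r1c3=1.
Step 8. [r1c5∈{7}] r1c5 is down to just 7, so r1c5=7.
Step 9. [r9c7∈{1,3,6}] across row 9, 6 lands solely at r9c7 ⇒ r9c7=6.
Step 10. [r9c2∈{3,7}] across row 9, 3 lands solely at r9c2 ⇒ r9c2=3.
Step 11. [r6c7∈{1,3,8}] 1 has one home in col 7: r6c7, so r6c7=1.
Step 12. [r8c2∈{2}] only 2 remains possible at r8c2, so r8c2=2.
Step 13. [r1c9∈{5,8}] in row 1, 5 fits only at r1c9 ⇒ r1c9=5.
Step 14. [r6c3∈{3,5}] across row 6, 5 lands solely at r6c3, so r6c3=5.
Step 15. [r2c2∈{5}] r2c2 is down to just 5, so r2c2=5.
Step 16. [r7c2∈{7}] r7c2 is down to just 7. So r7c2=7.
Step 17. [r3c7∈{9}] r3c7's peers cover all but 9, so r3c7=9.
Step 18. [r6c9∈{8}] only 8 remains possible at r6c9. So r6c9=8.
Step 19. [r5c3∈{3}] nothing but 3 survives at r5c3, so r5c3=3.
Step 20. [r5c2∈{1}] r5c2 is down to just 1, so r5c2=1.
Step 21. [r4c6∈{1}] nothing but 1 survives at r4c6. So r4c6=1.
Step 22. [r1c7∈{8}] nothing but 8 survives at r1c7 ⇒ r1c7=8.
Step 23. [r9c6∈{5}] r9c6's peers cover all but 5. So r9c6=5.
Step 24. [r9c9∈{1}] r9c9 has the single candidate 1. So r9c9=1.
Step 25. [r8c9∈{4}] r8c9's peers cover all but 4, so r8c9=4.
Step 26. [r6c5∈{9}] r6c5's peers cover all but 9. So r6c5=9.
Step 27. [r8c7∈{3}] r8c7 has the single candidate 3, so r8c7=3.
Step 28. [r7c7∈{2}] r7c7's peers cover all but 2. So r7c7=2.
Step 29. [r5c5∈{4}] only 4 remains possible at r5c5. So r5c5=4.
Step 30. [r2c5∈{3}] r2c5's peers cover all but 3. So r2c5=3.
Step 31. [r2c9∈{7}] r2c9's peers cover all but 7. So r2c9=7.
Step 32. [r6c1∈{2}] r6c1's peers cover all but 2 ⇒ r6c1=2.
Step 33. [r6c8∈{3}] only 3 remains possible at r6c8. So r6c8=3.
Step 34. [r9c4∈{7}] only 7 remains possible at r9c4, so r9c4=7.
Step 35. [r7c5∈{8}] only 8 remains possible at r7c5, so r7c5=8.

Answer: 3 9 1 2 7 4 8 6 5 / 6 5 2 9 3 8 4 1 7 / 4 8 7 5 1 6 9 2 3 / 8 6 9 3 5 1 7 4 2 / 7 1 3 8 4 2 5 9 6 / 2 4 5 6 9 7 1 3 8 / 1 7 6 4 8 3 2 5 9 / 5 2 8 1 6 9 3 7 4 / 9 3 4 7 2 5 6 8 1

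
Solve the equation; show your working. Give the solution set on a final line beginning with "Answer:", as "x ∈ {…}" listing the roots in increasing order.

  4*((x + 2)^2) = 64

Step 1. [4*((x + 2)^2) = 64] divide by the outer 4. So div: (x + 2)^2 = 16.
Step 2. [(x + 2)^2 = 16] √ both sides: 16 ≥ 0 gives two branches ⇒ sqrt: x + 2 = 4 or -4.
Step 3. [x + 2 = 4 or -4] +2 is outermost — subtract 2 both sides, so sub: x = 2 or -6.

Answer: x ∈ {-6, 2}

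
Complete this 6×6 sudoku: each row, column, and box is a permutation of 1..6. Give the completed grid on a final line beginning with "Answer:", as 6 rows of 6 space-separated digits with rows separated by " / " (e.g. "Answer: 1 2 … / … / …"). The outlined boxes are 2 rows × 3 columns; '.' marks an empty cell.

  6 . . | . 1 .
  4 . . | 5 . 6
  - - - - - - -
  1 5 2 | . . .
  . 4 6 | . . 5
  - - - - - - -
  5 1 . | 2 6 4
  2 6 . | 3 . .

Step 1. [r1c6∈{2,3}] across col 6, 2 lands solely at r1c6, so r1c6=2.
Step 2. [r2c5∈{3}] r2c5 is down to just 3. So r2c5=3.
Step 3. [r1c3∈{3,5}] r1c3 is the only open cell in row 1 admitting 5. So r1c3=5.
Step 4. [r3c5∈{4}] only 4 remains possible at r3c5 ⇒ r3c5=4.
Step 5. [r5c3∈{3}] r5c3 has the single candidate 3. So r5c3=3.
Step 6. [r4c4∈{1}] r4c4 is down to just 1 ⇒ r4c4=1.
Step 7. [r2c2∈{2}] r2c2's peers cover all but 2. So r2c2=2.
Step 8. [r6c5∈{5}] r6c5's peers cover all but 5. So r6c5=5.
Step 9. [r6c3∈{4}] nothing but 4 survives at r6c3, so r6c3=4.
Step 10. [r6c6∈{1}] r6c6 has the single candidate 1 ⇒ r6c6=1.
Step 11. [r3c6∈{3}] r3c6 is down to just 3 ⇒ r3c6=3.
Step 12. [r3c4∈{6}] nothing but 6 survives at r3c4 ⇒ r3c4=6.
Step 13. [r4c1∈{3}] r4c1 has the single candidate 3 ⇒ r4c1=3.
Step 14. [r4c5∈{2}] r4c5 is down to just 2. So r4c5=2.
Step 15. [r1c2∈{3}] r1c2 is down to just 3, so r1c2=3.
Step 16. [r1c4∈{4}] nothing but 4 survives at r1c4 ⇒ r1c4=4.
Step 17. [r2c3∈{1}] r2c3's peers cover all but 1, so r2c3=1.

Answer: 6 3 5 4 1 2 / 4 2 1 5 3 6 / 1 5 2 6 4 3 / 3 4 6 1 2 5 / 5 1 3 2 6 4 / 2 6 4 3 5 1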